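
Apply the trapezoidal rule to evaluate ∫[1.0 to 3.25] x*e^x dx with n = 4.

f(x) = x*e^x
a = 1.0, b = 3.25, n = 4
h = (b - a)/n = 0.562500

Trapezoidal rule: (h/2)[f(x₀) + 2f(x₁) + 2f(x₂) + ... + f(xₙ)]

x_0 = 1.0000, f(x_0) = 2.718282, coefficient = 1
x_1 = 1.5625, f(x_1) = 7.454271, coefficient = 2
x_2 = 2.1250, f(x_2) = 17.792407, coefficient = 2
x_3 = 2.6875, f(x_3) = 39.492524, coefficient = 2
x_4 = 3.2500, f(x_4) = 83.818605, coefficient = 1

I ≈ (0.562500/2) × 216.015290 = 60.754300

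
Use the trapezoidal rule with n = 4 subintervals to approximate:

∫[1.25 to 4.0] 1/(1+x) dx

f(x) = 1/(1+x)
a = 1.25, b = 4.0, n = 4
h = (b - a)/n = 0.687500

Trapezoidal rule: (h/2)[f(x₀) + 2f(x₁) + 2f(x₂) + ... + f(xₙ)]

x_0 = 1.2500, f(x_0) = 0.444444, coefficient = 1
x_1 = 1.9375, f(x_1) = 0.340426, coefficient = 2
x_2 = 2.6250, f(x_2) = 0.275862, coefficient = 2
x_3 = 3.3125, f(x_3) = 0.231884, coefficient = 2
x_4 = 4.0000, f(x_4) = 0.200000, coefficient = 1

I ≈ (0.687500/2) × 2.340788 = 0.804646
Exact value: 0.798508
Error: 0.006138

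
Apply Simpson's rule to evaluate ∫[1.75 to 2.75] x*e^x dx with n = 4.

f(x) = x*e^x
a = 1.75, b = 2.75, n = 4
h = (b - a)/n = 0.250000

Simpson's rule: (h/3)[f(x₀) + 4f(x₁) + 2f(x₂) + ... + f(xₙ)]

x_0 = 1.7500, f(x_0) = 10.070555, coefficient = 1
x_1 = 2.0000, f(x_1) = 14.778112, coefficient = 4
x_2 = 2.2500, f(x_2) = 21.347406, coefficient = 2
x_3 = 2.5000, f(x_3) = 30.456235, coefficient = 4
x_4 = 2.7500, f(x_4) = 43.017238, coefficient = 1

I ≈ (0.250000/3) × 276.719992 = 23.059999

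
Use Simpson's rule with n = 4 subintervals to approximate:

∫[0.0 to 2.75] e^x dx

f(x) = e^x
a = 0.0, b = 2.75, n = 4
h = (b - a)/n = 0.687500

Simpson's rule: (h/3)[f(x₀) + 4f(x₁) + 2f(x₂) + ... + f(xₙ)]

x_0 = 0.0000, f(x_0) = 1.000000, coefficient = 1
x_1 = 0.6875, f(x_1) = 1.988737, coefficient = 4
x_2 = 1.3750, f(x_2) = 3.955077, coefficient = 2
x_3 = 2.0625, f(x_3) = 7.865609, coefficient = 4
x_4 = 2.7500, f(x_4) = 15.642632, coefficient = 1

I ≈ (0.687500/3) × 63.970172 = 14.659831
Exact value: 14.642632
Error: 0.017199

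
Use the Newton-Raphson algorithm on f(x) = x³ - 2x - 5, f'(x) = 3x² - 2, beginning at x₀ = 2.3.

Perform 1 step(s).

f(x) = x³ - 2x - 5
f'(x) = 3x² - 2
x₀ = 2.3

Newton-Raphson formula: x_{n+1} = x_n - f(x_n)/f'(x_n)

Iteration 1:
  f(2.300000) = 2.567000
  f'(2.300000) = 13.870000
  x_1 = 2.300000 - 2.567000/13.870000 = 2.114924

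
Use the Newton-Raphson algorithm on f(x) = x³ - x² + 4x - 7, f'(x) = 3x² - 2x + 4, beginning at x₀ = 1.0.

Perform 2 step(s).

f(x) = x³ - x² + 4x - 7
f'(x) = 3x² - 2x + 4
x₀ = 1.0

Newton-Raphson formula: x_{n+1} = x_n - f(x_n)/f'(x_n)

Iteration 1:
  f(1.000000) = -3.000000
  f'(1.000000) = 5.000000
  x_1 = 1.000000 - (-3.000000)/5.000000 = 1.600000
Iteration 2:
  f(1.600000) = 0.936000
  f'(1.600000) = 8.480000
  x_2 = 1.600000 - 0.936000/8.480000 = 1.489623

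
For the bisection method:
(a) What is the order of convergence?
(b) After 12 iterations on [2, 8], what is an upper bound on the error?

(a) Bisection has linear (order 1) convergence; the error is halved each step.

(b) Error bound = (b-a)/2^n = (8 - 2)/2^{12}
    = 6/2^{12}

(a) 1 (linear); (b) error ≤ 1.46e-03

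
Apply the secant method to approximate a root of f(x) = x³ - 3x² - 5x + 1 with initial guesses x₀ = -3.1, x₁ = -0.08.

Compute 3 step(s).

f(x) = x³ - 3x² - 5x + 1
x₀ = -3.1, x₁ = -0.08

Secant formula: x_{n+1} = x_n - f(x_n)(x_n - x_{n-1})/(f(x_n) - f(x_{n-1}))

Iteration 1:
  f(-3.100000) = -42.121000
  f(-0.080000) = 1.380288
  x_2 = -0.080000 - 1.380288×(-0.080000 - (-3.100000))/(1.380288 - (-42.121000))
       = -0.175824
Iteration 2:
  f(-0.080000) = 1.380288
  f(-0.175824) = 1.780943
  x_3 = -0.175824 - 1.780943×(-0.175824 - (-0.080000))/(1.780943 - 1.380288)
       = 0.250122
Iteration 3:
  f(-0.175824) = 1.780943
  f(0.250122) = -0.422644
  x_4 = 0.250122 - (-0.422644)×(0.250122 - (-0.175824))/(-0.422644 - 1.780943)
       = 0.168426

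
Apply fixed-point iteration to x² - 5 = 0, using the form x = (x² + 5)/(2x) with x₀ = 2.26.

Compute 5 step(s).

Equation: x² - 5 = 0
Fixed-point form: x = (x² + 5)/(2x)
x₀ = 2.26

x_1 = g(2.260000) = 2.236195
x_2 = g(2.236195) = 2.236068
x_3 = g(2.236068) = 2.236068
x_4 = g(2.236068) = 2.236068
x_5 = g(2.236068) = 2.236068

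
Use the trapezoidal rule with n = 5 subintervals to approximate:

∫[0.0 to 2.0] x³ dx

f(x) = x³
a = 0.0, b = 2.0, n = 5
h = (b - a)/n = 0.400000

Trapezoidal rule: (h/2)[f(x₀) + 2f(x₁) + 2f(x₂) + ... + f(xₙ)]

x_0 = 0.0000, f(x_0) = 0.000000, coefficient = 1
x_1 = 0.4000, f(x_1) = 0.064000, coefficient = 2
x_2 = 0.8000, f(x_2) = 0.512000, coefficient = 2
x_3 = 1.2000, f(x_3) = 1.728000, coefficient = 2
x_4 = 1.6000, f(x_4) = 4.096000, coefficient = 2
x_5 = 2.0000, f(x_5) = 8.000000, coefficient = 1

I ≈ (0.400000/2) × 20.800000 = 4.160000
Exact value: 4.000000
Error: 0.160000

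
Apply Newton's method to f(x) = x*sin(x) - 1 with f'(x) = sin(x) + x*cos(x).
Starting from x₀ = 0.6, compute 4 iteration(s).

f(x) = x*sin(x) - 1
f'(x) = sin(x) + x*cos(x)
x₀ = 0.6

Newton-Raphson formula: x_{n+1} = x_n - f(x_n)/f'(x_n)

Iteration 1:
  f(0.600000) = -0.661215
  f'(0.600000) = 1.059844
  x_1 = 0.600000 - (-0.661215)/1.059844 = 1.223879
Iteration 2:
  f(1.223879) = 0.150967
  f'(1.223879) = 1.356545
  x_2 = 1.223879 - 0.150967/1.356545 = 1.112591
Iteration 3:
  f(1.112591) = -0.002175
  f'(1.112591) = 1.388990
  x_3 = 1.112591 - (-0.002175)/1.388990 = 1.114157
Iteration 4:
  f(1.114157) = 0.000000
  f'(1.114157) = 1.388809
  x_4 = 1.114157 - 0.000000/1.388809 = 1.114157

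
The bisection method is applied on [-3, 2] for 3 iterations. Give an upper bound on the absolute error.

Bisection error bound: |error| ≤ (b-a)/2^n
|error| ≤ (2 - (-3))/2^3 = 5/2^3
|error| ≤ 0.6250000000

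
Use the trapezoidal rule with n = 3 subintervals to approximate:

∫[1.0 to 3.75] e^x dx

f(x) = e^x
a = 1.0, b = 3.75, n = 3
h = (b - a)/n = 0.916667

Trapezoidal rule: (h/2)[f(x₀) + 2f(x₁) + 2f(x₂) + ... + f(xₙ)]

x_0 = 1.0000, f(x_0) = 2.718282, coefficient = 1
x_1 = 1.9167, f(x_1) = 6.798260, coefficient = 2
x_2 = 2.8333, f(x_2) = 17.002040, coefficient = 2
x_3 = 3.7500, f(x_3) = 42.521082, coefficient = 1

I ≈ (0.916667/2) × 92.839963 = 42.551650
Exact value: 39.802800
Error: 2.748850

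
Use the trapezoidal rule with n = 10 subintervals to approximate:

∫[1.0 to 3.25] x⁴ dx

f(x) = x⁴
a = 1.0, b = 3.25, n = 10
h = (b - a)/n = 0.225000

Trapezoidal rule: (h/2)[f(x₀) + 2f(x₁) + 2f(x₂) + ... + f(xₙ)]

x_0 = 1.0000, f(x_0) = 1.000000, coefficient = 1
x_1 = 1.2250, f(x_1) = 2.251875, coefficient = 2
x_2 = 1.4500, f(x_2) = 4.420506, coefficient = 2
x_3 = 1.6750, f(x_3) = 7.871532, coefficient = 2
x_4 = 1.9000, f(x_4) = 13.032100, coefficient = 2
x_5 = 2.1250, f(x_5) = 20.390869, coefficient = 2
x_6 = 2.3500, f(x_6) = 30.498006, coefficient = 2
x_7 = 2.5750, f(x_7) = 43.965188, coefficient = 2
x_8 = 2.8000, f(x_8) = 61.465600, coefficient = 2
x_9 = 3.0250, f(x_9) = 83.733938, coefficient = 2
x_10 = 3.2500, f(x_10) = 111.566406, coefficient = 1

I ≈ (0.225000/2) × 647.825635 = 72.880384
Exact value: 72.318164
Error: 0.562220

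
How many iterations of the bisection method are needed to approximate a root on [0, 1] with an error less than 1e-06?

We need (b-a)/2^n ≤ 1e-06
(1 - 0)/2^n ≤ 1e-06
1/2^n ≤ 1e-06
2^n ≥ 1000000
n ≥ log₂(1000000) = 19.93
n ≥ 20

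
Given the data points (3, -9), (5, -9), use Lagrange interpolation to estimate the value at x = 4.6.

Lagrange interpolation formula:
P(x) = Σ yᵢ × Lᵢ(x)
where Lᵢ(x) = Π_{j≠i} (x - xⱼ)/(xᵢ - xⱼ)

L_0(4.6) = (4.6 - 5)/(3 - 5) = 0.200000
L_1(4.6) = (4.6 - 3)/(5 - 3) = 0.800000

P(4.6) = (-9)×L_0(4.6) + (-9)×L_1(4.6)
P(4.6) = -9.000000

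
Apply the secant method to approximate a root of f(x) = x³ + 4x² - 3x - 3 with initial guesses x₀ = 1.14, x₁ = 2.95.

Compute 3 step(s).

f(x) = x³ + 4x² - 3x - 3
x₀ = 1.14, x₁ = 2.95

Secant formula: x_{n+1} = x_n - f(x_n)(x_n - x_{n-1})/(f(x_n) - f(x_{n-1}))

Iteration 1:
  f(1.140000) = 0.259944
  f(2.950000) = 48.632375
  x_2 = 2.950000 - 48.632375×(2.950000 - 1.140000)/(48.632375 - 0.259944)
       = 1.130273
Iteration 2:
  f(2.950000) = 48.632375
  f(1.130273) = 0.163196
  x_3 = 1.130273 - 0.163196×(1.130273 - 2.950000)/(0.163196 - 48.632375)
       = 1.124146
Iteration 3:
  f(1.130273) = 0.163196
  f(1.124146) = 0.102971
  x_4 = 1.124146 - 0.102971×(1.124146 - 1.130273)/(0.102971 - 0.163196)
       = 1.113671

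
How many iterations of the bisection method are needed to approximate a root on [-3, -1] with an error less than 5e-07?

We need (b-a)/2^n ≤ 5e-07
(-1 - (-3))/2^n ≤ 5e-07
2/2^n ≤ 5e-07
2^n ≥ 4000000
n ≥ log₂(4000000) = 21.93
n ≥ 22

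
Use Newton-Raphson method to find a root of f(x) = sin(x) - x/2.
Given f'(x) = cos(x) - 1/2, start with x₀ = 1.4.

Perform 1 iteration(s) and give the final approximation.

f(x) = sin(x) - x/2
f'(x) = cos(x) - 1/2
x₀ = 1.4

Newton-Raphson formula: x_{n+1} = x_n - f(x_n)/f'(x_n)

Iteration 1:
  f(1.400000) = 0.285450
  f'(1.400000) = -0.330033
  x_1 = 1.400000 - 0.285450/(-0.330033) = 2.264913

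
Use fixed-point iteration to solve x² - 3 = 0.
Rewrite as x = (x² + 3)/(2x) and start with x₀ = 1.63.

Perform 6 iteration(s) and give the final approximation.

Equation: x² - 3 = 0
Fixed-point form: x = (x² + 3)/(2x)
x₀ = 1.63

x_1 = g(1.630000) = 1.735245
x_2 = g(1.735245) = 1.732054
x_3 = g(1.732054) = 1.732051
x_4 = g(1.732051) = 1.732051
x_5 = g(1.732051) = 1.732051
x_6 = g(1.732051) = 1.732051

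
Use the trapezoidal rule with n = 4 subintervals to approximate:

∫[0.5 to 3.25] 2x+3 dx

f(x) = 2x+3
a = 0.5, b = 3.25, n = 4
h = (b - a)/n = 0.687500

Trapezoidal rule: (h/2)[f(x₀) + 2f(x₁) + 2f(x₂) + ... + f(xₙ)]

x_0 = 0.5000, f(x_0) = 4.000000, coefficient = 1
x_1 = 1.1875, f(x_1) = 5.375000, coefficient = 2
x_2 = 1.8750, f(x_2) = 6.750000, coefficient = 2
x_3 = 2.5625, f(x_3) = 8.125000, coefficient = 2
x_4 = 3.2500, f(x_4) = 9.500000, coefficient = 1

I ≈ (0.687500/2) × 54.000000 = 18.562500
Exact value: 18.562500
Error: 0.000000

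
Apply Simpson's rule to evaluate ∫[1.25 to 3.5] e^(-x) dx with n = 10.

f(x) = e^(-x)
a = 1.25, b = 3.5, n = 10
h = (b - a)/n = 0.225000

Simpson's rule: (h/3)[f(x₀) + 4f(x₁) + 2f(x₂) + ... + f(xₙ)]

x_0 = 1.2500, f(x_0) = 0.286505, coefficient = 1
x_1 = 1.4750, f(x_1) = 0.228779, coefficient = 4
x_2 = 1.7000, f(x_2) = 0.182684, coefficient = 2
x_3 = 1.9250, f(x_3) = 0.145876, coefficient = 4
x_4 = 2.1500, f(x_4) = 0.116484, coefficient = 2
x_5 = 2.3750, f(x_5) = 0.093014, coefficient = 4
x_6 = 2.6000, f(x_6) = 0.074274, coefficient = 2
x_7 = 2.8250, f(x_7) = 0.059309, coefficient = 4
x_8 = 3.0500, f(x_8) = 0.047359, coefficient = 2
x_9 = 3.2750, f(x_9) = 0.037817, coefficient = 4
x_10 = 3.5000, f(x_10) = 0.030197, coefficient = 1

I ≈ (0.225000/3) × 3.417481 = 0.256311
Exact value: 0.256307
Error: 0.000004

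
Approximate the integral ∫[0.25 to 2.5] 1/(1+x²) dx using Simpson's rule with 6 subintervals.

f(x) = 1/(1+x²)
a = 0.25, b = 2.5, n = 6
h = (b - a)/n = 0.375000

Simpson's rule: (h/3)[f(x₀) + 4f(x₁) + 2f(x₂) + ... + f(xₙ)]

x_0 = 0.2500, f(x_0) = 0.941176, coefficient = 1
x_1 = 0.6250, f(x_1) = 0.719101, coefficient = 4
x_2 = 1.0000, f(x_2) = 0.500000, coefficient = 2
x_3 = 1.3750, f(x_3) = 0.345946, coefficient = 4
x_4 = 1.7500, f(x_4) = 0.246154, coefficient = 2
x_5 = 2.1250, f(x_5) = 0.181303, coefficient = 4
x_6 = 2.5000, f(x_6) = 0.137931, coefficient = 1

I ≈ (0.375000/3) × 7.556816 = 0.944602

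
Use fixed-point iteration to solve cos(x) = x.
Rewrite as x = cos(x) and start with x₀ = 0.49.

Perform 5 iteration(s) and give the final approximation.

Equation: cos(x) = x
Fixed-point form: x = cos(x)
x₀ = 0.49

x_1 = g(0.490000) = 0.882333
x_2 = g(0.882333) = 0.635351
x_3 = g(0.635351) = 0.804863
x_4 = g(0.804863) = 0.693210
x_5 = g(0.693210) = 0.769199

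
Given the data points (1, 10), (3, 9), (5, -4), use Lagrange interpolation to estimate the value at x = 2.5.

Lagrange interpolation formula:
P(x) = Σ yᵢ × Lᵢ(x)
where Lᵢ(x) = Π_{j≠i} (x - xⱼ)/(xᵢ - xⱼ)

L_0(2.5) = (2.5 - 3)/(1 - 3) × (2.5 - 5)/(1 - 5) = 0.156250
L_1(2.5) = (2.5 - 1)/(3 - 1) × (2.5 - 5)/(3 - 5) = 0.937500
L_2(2.5) = (2.5 - 1)/(5 - 1) × (2.5 - 3)/(5 - 3) = -0.093750

P(2.5) = 10×L_0(2.5) + 9×L_1(2.5) + (-4)×L_2(2.5)
P(2.5) = 10.375000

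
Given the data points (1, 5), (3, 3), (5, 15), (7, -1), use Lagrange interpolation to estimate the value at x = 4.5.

Lagrange interpolation formula:
P(x) = Σ yᵢ × Lᵢ(x)
where Lᵢ(x) = Π_{j≠i} (x - xⱼ)/(xᵢ - xⱼ)

L_0(4.5) = (4.5 - 3)/(1 - 3) × (4.5 - 5)/(1 - 5) × (4.5 - 7)/(1 - 7) = -0.039062
L_1(4.5) = (4.5 - 1)/(3 - 1) × (4.5 - 5)/(3 - 5) × (4.5 - 7)/(3 - 7) = 0.273438
L_2(4.5) = (4.5 - 1)/(5 - 1) × (4.5 - 3)/(5 - 3) × (4.5 - 7)/(5 - 7) = 0.820312
L_3(4.5) = (4.5 - 1)/(7 - 1) × (4.5 - 3)/(7 - 3) × (4.5 - 5)/(7 - 5) = -0.054688

P(4.5) = 5×L_0(4.5) + 3×L_1(4.5) + 15×L_2(4.5) + (-1)×L_3(4.5)
P(4.5) = 12.984375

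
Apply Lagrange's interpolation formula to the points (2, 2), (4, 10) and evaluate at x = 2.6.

Lagrange interpolation formula:
P(x) = Σ yᵢ × Lᵢ(x)
where Lᵢ(x) = Π_{j≠i} (x - xⱼ)/(xᵢ - xⱼ)

L_0(2.6) = (2.6 - 4)/(2 - 4) = 0.700000
L_1(2.6) = (2.6 - 2)/(4 - 2) = 0.300000

P(2.6) = 2×L_0(2.6) + 10×L_1(2.6)
P(2.6) = 4.400000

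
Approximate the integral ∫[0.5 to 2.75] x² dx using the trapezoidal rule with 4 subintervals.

f(x) = x²
a = 0.5, b = 2.75, n = 4
h = (b - a)/n = 0.562500

Trapezoidal rule: (h/2)[f(x₀) + 2f(x₁) + 2f(x₂) + ... + f(xₙ)]

x_0 = 0.5000, f(x_0) = 0.250000, coefficient = 1
x_1 = 1.0625, f(x_1) = 1.128906, coefficient = 2
x_2 = 1.6250, f(x_2) = 2.640625, coefficient = 2
x_3 = 2.1875, f(x_3) = 4.785156, coefficient = 2
x_4 = 2.7500, f(x_4) = 7.562500, coefficient = 1

I ≈ (0.562500/2) × 24.921875 = 7.009277
Exact value: 6.890625
Error: 0.118652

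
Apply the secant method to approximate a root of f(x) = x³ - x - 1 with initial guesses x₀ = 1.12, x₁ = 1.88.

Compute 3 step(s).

f(x) = x³ - x - 1
x₀ = 1.12, x₁ = 1.88

Secant formula: x_{n+1} = x_n - f(x_n)(x_n - x_{n-1})/(f(x_n) - f(x_{n-1}))

Iteration 1:
  f(1.120000) = -0.715072
  f(1.880000) = 3.764672
  x_2 = 1.880000 - 3.764672×(1.880000 - 1.120000)/(3.764672 - (-0.715072))
       = 1.241314
Iteration 2:
  f(1.880000) = 3.764672
  f(1.241314) = -0.328623
  x_3 = 1.241314 - (-0.328623)×(1.241314 - 1.880000)/(-0.328623 - 3.764672)
       = 1.292590
Iteration 3:
  f(1.241314) = -0.328623
  f(1.292590) = -0.132947
  x_4 = 1.292590 - (-0.132947)×(1.292590 - 1.241314)/(-0.132947 - (-0.328623))
       = 1.327427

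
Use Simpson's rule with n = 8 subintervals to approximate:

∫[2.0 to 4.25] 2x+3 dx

f(x) = 2x+3
a = 2.0, b = 4.25, n = 8
h = (b - a)/n = 0.281250

Simpson's rule: (h/3)[f(x₀) + 4f(x₁) + 2f(x₂) + ... + f(xₙ)]

x_0 = 2.0000, f(x_0) = 7.000000, coefficient = 1
x_1 = 2.2812, f(x_1) = 7.562500, coefficient = 4
x_2 = 2.5625, f(x_2) = 8.125000, coefficient = 2
x_3 = 2.8438, f(x_3) = 8.687500, coefficient = 4
x_4 = 3.1250, f(x_4) = 9.250000, coefficient = 2
x_5 = 3.4062, f(x_5) = 9.812500, coefficient = 4
x_6 = 3.6875, f(x_6) = 10.375000, coefficient = 2
x_7 = 3.9688, f(x_7) = 10.937500, coefficient = 4
x_8 = 4.2500, f(x_8) = 11.500000, coefficient = 1

I ≈ (0.281250/3) × 222.000000 = 20.812500
Exact value: 20.812500
Error: 0.000000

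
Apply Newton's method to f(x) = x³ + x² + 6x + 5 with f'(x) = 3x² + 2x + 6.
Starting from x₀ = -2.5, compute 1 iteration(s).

f(x) = x³ + x² + 6x + 5
f'(x) = 3x² + 2x + 6
x₀ = -2.5

Newton-Raphson formula: x_{n+1} = x_n - f(x_n)/f'(x_n)

Iteration 1:
  f(-2.500000) = -19.375000
  f'(-2.500000) = 19.750000
  x_1 = -2.500000 - (-19.375000)/19.750000 = -1.518987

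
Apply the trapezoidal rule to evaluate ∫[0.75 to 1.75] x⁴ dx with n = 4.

f(x) = x⁴
a = 0.75, b = 1.75, n = 4
h = (b - a)/n = 0.250000

Trapezoidal rule: (h/2)[f(x₀) + 2f(x₁) + 2f(x₂) + ... + f(xₙ)]

x_0 = 0.7500, f(x_0) = 0.316406, coefficient = 1
x_1 = 1.0000, f(x_1) = 1.000000, coefficient = 2
x_2 = 1.2500, f(x_2) = 2.441406, coefficient = 2
x_3 = 1.5000, f(x_3) = 5.062500, coefficient = 2
x_4 = 1.7500, f(x_4) = 9.378906, coefficient = 1

I ≈ (0.250000/2) × 26.703125 = 3.337891
Exact value: 3.235156
Error: 0.102734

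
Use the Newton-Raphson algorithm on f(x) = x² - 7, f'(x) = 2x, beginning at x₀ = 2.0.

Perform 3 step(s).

f(x) = x² - 7
f'(x) = 2x
x₀ = 2.0

Newton-Raphson formula: x_{n+1} = x_n - f(x_n)/f'(x_n)

Iteration 1:
  f(2.000000) = -3.000000
  f'(2.000000) = 4.000000
  x_1 = 2.000000 - (-3.000000)/4.000000 = 2.750000
Iteration 2:
  f(2.750000) = 0.562500
  f'(2.750000) = 5.500000
  x_2 = 2.750000 - 0.562500/5.500000 = 2.647727
Iteration 3:
  f(2.647727) = 0.010460
  f'(2.647727) = 5.295455
  x_3 = 2.647727 - 0.010460/5.295455 = 2.645752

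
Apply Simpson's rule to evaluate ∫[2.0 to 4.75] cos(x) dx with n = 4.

f(x) = cos(x)
a = 2.0, b = 4.75, n = 4
h = (b - a)/n = 0.687500

Simpson's rule: (h/3)[f(x₀) + 4f(x₁) + 2f(x₂) + ... + f(xₙ)]

x_0 = 2.0000, f(x_0) = -0.416147, coefficient = 1
x_1 = 2.6875, f(x_1) = -0.898659, coefficient = 4
x_2 = 3.3750, f(x_2) = -0.972884, coefficient = 2
x_3 = 4.0625, f(x_3) = -0.605098, coefficient = 4
x_4 = 4.7500, f(x_4) = 0.037602, coefficient = 1

I ≈ (0.687500/3) × -8.339342 = -1.911099
Exact value: -1.908590
Error: 0.002509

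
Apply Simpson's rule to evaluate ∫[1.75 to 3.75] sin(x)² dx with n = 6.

f(x) = sin(x)²
a = 1.75, b = 3.75, n = 6
h = (b - a)/n = 0.333333

Simpson's rule: (h/3)[f(x₀) + 4f(x₁) + 2f(x₂) + ... + f(xₙ)]

x_0 = 1.7500, f(x_0) = 0.968228, coefficient = 1
x_1 = 2.0833, f(x_1) = 0.759518, coefficient = 4
x_2 = 2.4167, f(x_2) = 0.439675, coefficient = 2
x_3 = 2.7500, f(x_3) = 0.145665, coefficient = 4
x_4 = 3.0833, f(x_4) = 0.003390, coefficient = 2
x_5 = 3.4167, f(x_5) = 0.073776, coefficient = 4
x_6 = 3.7500, f(x_6) = 0.326682, coefficient = 1

I ≈ (0.333333/3) × 6.096879 = 0.677431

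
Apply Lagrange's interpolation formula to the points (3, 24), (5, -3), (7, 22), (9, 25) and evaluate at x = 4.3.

Lagrange interpolation formula:
P(x) = Σ yᵢ × Lᵢ(x)
where Lᵢ(x) = Π_{j≠i} (x - xⱼ)/(xᵢ - xⱼ)

L_0(4.3) = (4.3 - 5)/(3 - 5) × (4.3 - 7)/(3 - 7) × (4.3 - 9)/(3 - 9) = 0.185063
L_1(4.3) = (4.3 - 3)/(5 - 3) × (4.3 - 7)/(5 - 7) × (4.3 - 9)/(5 - 9) = 1.031062
L_2(4.3) = (4.3 - 3)/(7 - 3) × (4.3 - 5)/(7 - 5) × (4.3 - 9)/(7 - 9) = -0.267313
L_3(4.3) = (4.3 - 3)/(9 - 3) × (4.3 - 5)/(9 - 5) × (4.3 - 7)/(9 - 7) = 0.051188

P(4.3) = 24×L_0(4.3) + (-3)×L_1(4.3) + 22×L_2(4.3) + 25×L_3(4.3)
P(4.3) = -3.252875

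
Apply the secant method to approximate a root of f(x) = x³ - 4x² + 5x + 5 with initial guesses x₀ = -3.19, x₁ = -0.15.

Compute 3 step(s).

f(x) = x³ - 4x² + 5x + 5
x₀ = -3.19, x₁ = -0.15

Secant formula: x_{n+1} = x_n - f(x_n)(x_n - x_{n-1})/(f(x_n) - f(x_{n-1}))

Iteration 1:
  f(-3.190000) = -84.116159
  f(-0.150000) = 4.156625
  x_2 = -0.150000 - 4.156625×(-0.150000 - (-3.190000))/(4.156625 - (-84.116159))
       = -0.293149
Iteration 2:
  f(-0.150000) = 4.156625
  f(-0.293149) = 3.165319
  x_3 = -0.293149 - 3.165319×(-0.293149 - (-0.150000))/(3.165319 - 4.156625)
       = -0.750234
Iteration 3:
  f(-0.293149) = 3.165319
  f(-0.750234) = -1.424849
  x_4 = -0.750234 - (-1.424849)×(-0.750234 - (-0.293149))/(-1.424849 - 3.165319)
       = -0.608349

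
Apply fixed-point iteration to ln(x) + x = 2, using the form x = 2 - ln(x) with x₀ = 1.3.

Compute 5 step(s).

Equation: ln(x) + x = 2
Fixed-point form: x = 2 - ln(x)
x₀ = 1.3

x_1 = g(1.300000) = 1.737636
x_2 = g(1.737636) = 1.447475
x_3 = g(1.447475) = 1.630180
x_4 = g(1.630180) = 1.511310
x_5 = g(1.511310) = 1.587023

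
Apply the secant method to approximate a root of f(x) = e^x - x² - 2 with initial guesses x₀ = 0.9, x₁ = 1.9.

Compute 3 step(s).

f(x) = e^x - x² - 2
x₀ = 0.9, x₁ = 1.9

Secant formula: x_{n+1} = x_n - f(x_n)(x_n - x_{n-1})/(f(x_n) - f(x_{n-1}))

Iteration 1:
  f(0.900000) = -0.350397
  f(1.900000) = 1.075894
  x_2 = 1.900000 - 1.075894×(1.900000 - 0.900000)/(1.075894 - (-0.350397))
       = 1.145670
Iteration 2:
  f(1.900000) = 1.075894
  f(1.145670) = -0.168012
  x_3 = 1.145670 - (-0.168012)×(1.145670 - 1.900000)/(-0.168012 - 1.075894)
       = 1.247556
Iteration 3:
  f(1.145670) = -0.168012
  f(1.247556) = -0.074573
  x_4 = 1.247556 - (-0.074573)×(1.247556 - 1.145670)/(-0.074573 - (-0.168012))
       = 1.328870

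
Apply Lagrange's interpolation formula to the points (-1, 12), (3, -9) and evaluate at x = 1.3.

Lagrange interpolation formula:
P(x) = Σ yᵢ × Lᵢ(x)
where Lᵢ(x) = Π_{j≠i} (x - xⱼ)/(xᵢ - xⱼ)

L_0(1.3) = (1.3 - 3)/(-1 - 3) = 0.425000
L_1(1.3) = (1.3 - (-1))/(3 - (-1)) = 0.575000

P(1.3) = 12×L_0(1.3) + (-9)×L_1(1.3)
P(1.3) = -0.075000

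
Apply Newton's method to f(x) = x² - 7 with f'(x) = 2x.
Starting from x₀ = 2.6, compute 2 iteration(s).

f(x) = x² - 7
f'(x) = 2x
x₀ = 2.6

Newton-Raphson formula: x_{n+1} = x_n - f(x_n)/f'(x_n)

Iteration 1:
  f(2.600000) = -0.240000
  f'(2.600000) = 5.200000
  x_1 = 2.600000 - (-0.240000)/5.200000 = 2.646154
Iteration 2:
  f(2.646154) = 0.002130
  f'(2.646154) = 5.292308
  x_2 = 2.646154 - 0.002130/5.292308 = 2.645751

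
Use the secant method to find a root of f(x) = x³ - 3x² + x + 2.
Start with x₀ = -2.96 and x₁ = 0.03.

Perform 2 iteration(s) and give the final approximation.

f(x) = x³ - 3x² + x + 2
x₀ = -2.96, x₁ = 0.03

Secant formula: x_{n+1} = x_n - f(x_n)(x_n - x_{n-1})/(f(x_n) - f(x_{n-1}))

Iteration 1:
  f(-2.960000) = -53.179136
  f(0.030000) = 2.027327
  x_2 = 0.030000 - 2.027327×(0.030000 - (-2.960000))/(2.027327 - (-53.179136))
       = -0.079801
Iteration 2:
  f(0.030000) = 2.027327
  f(-0.079801) = 1.900587
  x_3 = -0.079801 - 1.900587×(-0.079801 - 0.030000)/(1.900587 - 2.027327)
       = -1.726362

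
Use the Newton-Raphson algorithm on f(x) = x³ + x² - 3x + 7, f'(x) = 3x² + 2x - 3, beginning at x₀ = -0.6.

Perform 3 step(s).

f(x) = x³ + x² - 3x + 7
f'(x) = 3x² + 2x - 3
x₀ = -0.6

Newton-Raphson formula: x_{n+1} = x_n - f(x_n)/f'(x_n)

Iteration 1:
  f(-0.600000) = 8.944000
  f'(-0.600000) = -3.120000
  x_1 = -0.600000 - 8.944000/(-3.120000) = 2.266667
Iteration 2:
  f(2.266667) = 16.983407
  f'(2.266667) = 16.946667
  x_2 = 2.266667 - 16.983407/16.946667 = 1.264499
Iteration 3:
  f(1.264499) = 6.827340
  f'(1.264499) = 4.325868
  x_3 = 1.264499 - 6.827340/4.325868 = -0.313760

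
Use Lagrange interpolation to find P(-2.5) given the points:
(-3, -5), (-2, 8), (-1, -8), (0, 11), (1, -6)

Lagrange interpolation formula:
P(x) = Σ yᵢ × Lᵢ(x)
where Lᵢ(x) = Π_{j≠i} (x - xⱼ)/(xᵢ - xⱼ)

L_0(-2.5) = (-2.5 - (-2))/(-3 - (-2)) × (-2.5 - (-1))/(-3 - (-1)) × (-2.5 - 0)/(-3 - 0) × (-2.5 - 1)/(-3 - 1) = 0.273438
L_1(-2.5) = (-2.5 - (-3))/(-2 - (-3)) × (-2.5 - (-1))/(-2 - (-1)) × (-2.5 - 0)/(-2 - 0) × (-2.5 - 1)/(-2 - 1) = 1.093750
L_2(-2.5) = (-2.5 - (-3))/(-1 - (-3)) × (-2.5 - (-2))/(-1 - (-2)) × (-2.5 - 0)/(-1 - 0) × (-2.5 - 1)/(-1 - 1) = -0.546875
L_3(-2.5) = (-2.5 - (-3))/(0 - (-3)) × (-2.5 - (-2))/(0 - (-2)) × (-2.5 - (-1))/(0 - (-1)) × (-2.5 - 1)/(0 - 1) = 0.218750
L_4(-2.5) = (-2.5 - (-3))/(1 - (-3)) × (-2.5 - (-2))/(1 - (-2)) × (-2.5 - (-1))/(1 - (-1)) × (-2.5 - 0)/(1 - 0) = -0.039062

P(-2.5) = (-5)×L_0(-2.5) + 8×L_1(-2.5) + (-8)×L_2(-2.5) + 11×L_3(-2.5) + (-6)×L_4(-2.5)
P(-2.5) = 14.398438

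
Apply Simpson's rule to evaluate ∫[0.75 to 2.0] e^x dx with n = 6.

f(x) = e^x
a = 0.75, b = 2.0, n = 6
h = (b - a)/n = 0.208333

Simpson's rule: (h/3)[f(x₀) + 4f(x₁) + 2f(x₂) + ... + f(xₙ)]

x_0 = 0.7500, f(x_0) = 2.117000, coefficient = 1
x_1 = 0.9583, f(x_1) = 2.607347, coefficient = 4
x_2 = 1.1667, f(x_2) = 3.211271, coefficient = 2
x_3 = 1.3750, f(x_3) = 3.955077, coefficient = 4
x_4 = 1.5833, f(x_4) = 4.871166, coefficient = 2
x_5 = 1.7917, f(x_5) = 5.999443, coefficient = 4
x_6 = 2.0000, f(x_6) = 7.389056, coefficient = 1

I ≈ (0.208333/3) × 75.918398 = 5.272111
Exact value: 5.272056
Error: 0.000055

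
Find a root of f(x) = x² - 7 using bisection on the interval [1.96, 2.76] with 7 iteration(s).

f(x) = x² - 7
Initial interval: [1.96, 2.76]

Iteration 1:
  c_1 = (1.960000 + 2.760000)/2 = 2.360000
  f(c_1) = f(2.360000) = -1.430400
  f(a) × f(c) ≥ 0, new interval: [2.360000, 2.760000]
Iteration 2:
  c_2 = (2.360000 + 2.760000)/2 = 2.560000
  f(c_2) = f(2.560000) = -0.446400
  f(a) × f(c) ≥ 0, new interval: [2.560000, 2.760000]
Iteration 3:
  c_3 = (2.560000 + 2.760000)/2 = 2.660000
  f(c_3) = f(2.660000) = 0.075600
  f(a) × f(c) < 0, new interval: [2.560000, 2.660000]
Iteration 4:
  c_4 = (2.560000 + 2.660000)/2 = 2.610000
  f(c_4) = f(2.610000) = -0.187900
  f(a) × f(c) ≥ 0, new interval: [2.610000, 2.660000]
Iteration 5:
  c_5 = (2.610000 + 2.660000)/2 = 2.635000
  f(c_5) = f(2.635000) = -0.056775
  f(a) × f(c) ≥ 0, new interval: [2.635000, 2.660000]
Iteration 6:
  c_6 = (2.635000 + 2.660000)/2 = 2.647500
  f(c_6) = f(2.647500) = 0.009256
  f(a) × f(c) < 0, new interval: [2.635000, 2.647500]
Iteration 7:
  c_7 = (2.635000 + 2.647500)/2 = 2.641250
  f(c_7) = f(2.641250) = -0.023798
  f(a) × f(c) ≥ 0, new interval: [2.641250, 2.647500]

After 7 iteration(s), the approximation is c_7 = 2.641250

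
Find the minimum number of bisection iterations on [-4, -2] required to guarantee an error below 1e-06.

We need (b-a)/2^n ≤ 1e-06
(-2 - (-4))/2^n ≤ 1e-06
2/2^n ≤ 1e-06
2^n ≥ 2000000
n ≥ log₂(2000000) = 20.93
n ≥ 21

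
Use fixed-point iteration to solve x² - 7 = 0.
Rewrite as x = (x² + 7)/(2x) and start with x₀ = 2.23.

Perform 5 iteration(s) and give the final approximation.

Equation: x² - 7 = 0
Fixed-point form: x = (x² + 7)/(2x)
x₀ = 2.23

x_1 = g(2.230000) = 2.684507
x_2 = g(2.684507) = 2.646031
x_3 = g(2.646031) = 2.645751
x_4 = g(2.645751) = 2.645751
x_5 = g(2.645751) = 2.645751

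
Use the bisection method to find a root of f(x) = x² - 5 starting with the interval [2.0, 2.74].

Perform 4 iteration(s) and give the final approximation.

f(x) = x² - 5
Initial interval: [2.0, 2.74]

Iteration 1:
  c_1 = (2.000000 + 2.740000)/2 = 2.370000
  f(c_1) = f(2.370000) = 0.616900
  f(a) × f(c) < 0, new interval: [2.000000, 2.370000]
Iteration 2:
  c_2 = (2.000000 + 2.370000)/2 = 2.185000
  f(c_2) = f(2.185000) = -0.225775
  f(a) × f(c) ≥ 0, new interval: [2.185000, 2.370000]
Iteration 3:
  c_3 = (2.185000 + 2.370000)/2 = 2.277500
  f(c_3) = f(2.277500) = 0.187006
  f(a) × f(c) < 0, new interval: [2.185000, 2.277500]
Iteration 4:
  c_4 = (2.185000 + 2.277500)/2 = 2.231250
  f(c_4) = f(2.231250) = -0.021523
  f(a) × f(c) ≥ 0, new interval: [2.231250, 2.277500]

After 4 iteration(s), the approximation is c_4 = 2.231250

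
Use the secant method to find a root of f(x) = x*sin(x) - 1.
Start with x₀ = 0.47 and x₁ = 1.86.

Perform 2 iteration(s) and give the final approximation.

f(x) = x*sin(x) - 1
x₀ = 0.47, x₁ = 1.86

Secant formula: x_{n+1} = x_n - f(x_n)(x_n - x_{n-1})/(f(x_n) - f(x_{n-1}))

Iteration 1:
  f(0.470000) = -0.787143
  f(1.860000) = 0.782757
  x_2 = 1.860000 - 0.782757×(1.860000 - 0.470000)/(0.782757 - (-0.787143))
       = 1.166942
Iteration 2:
  f(1.860000) = 0.782757
  f(1.166942) = 0.073065
  x_3 = 1.166942 - 0.073065×(1.166942 - 1.860000)/(0.073065 - 0.782757)
       = 1.095589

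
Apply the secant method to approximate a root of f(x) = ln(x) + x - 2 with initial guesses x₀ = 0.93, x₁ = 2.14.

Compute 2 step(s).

f(x) = ln(x) + x - 2
x₀ = 0.93, x₁ = 2.14

Secant formula: x_{n+1} = x_n - f(x_n)(x_n - x_{n-1})/(f(x_n) - f(x_{n-1}))

Iteration 1:
  f(0.930000) = -1.142571
  f(2.140000) = 0.900806
  x_2 = 2.140000 - 0.900806×(2.140000 - 0.930000)/(0.900806 - (-1.142571))
       = 1.606581
Iteration 2:
  f(2.140000) = 0.900806
  f(1.606581) = 0.080690
  x_3 = 1.606581 - 0.080690×(1.606581 - 2.140000)/(0.080690 - 0.900806)
       = 1.554099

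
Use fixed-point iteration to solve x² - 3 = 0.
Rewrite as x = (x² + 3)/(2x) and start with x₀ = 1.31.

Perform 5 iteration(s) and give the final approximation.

Equation: x² - 3 = 0
Fixed-point form: x = (x² + 3)/(2x)
x₀ = 1.31

x_1 = g(1.310000) = 1.800038
x_2 = g(1.800038) = 1.733335
x_3 = g(1.733335) = 1.732051
x_4 = g(1.732051) = 1.732051
x_5 = g(1.732051) = 1.732051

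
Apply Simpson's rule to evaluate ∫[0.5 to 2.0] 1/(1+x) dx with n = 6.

f(x) = 1/(1+x)
a = 0.5, b = 2.0, n = 6
h = (b - a)/n = 0.250000

Simpson's rule: (h/3)[f(x₀) + 4f(x₁) + 2f(x₂) + ... + f(xₙ)]

x_0 = 0.5000, f(x_0) = 0.666667, coefficient = 1
x_1 = 0.7500, f(x_1) = 0.571429, coefficient = 4
x_2 = 1.0000, f(x_2) = 0.500000, coefficient = 2
x_3 = 1.2500, f(x_3) = 0.444444, coefficient = 4
x_4 = 1.5000, f(x_4) = 0.400000, coefficient = 2
x_5 = 1.7500, f(x_5) = 0.363636, coefficient = 4
x_6 = 2.0000, f(x_6) = 0.333333, coefficient = 1

I ≈ (0.250000/3) × 8.318038 = 0.693170
Exact value: 0.693147
Error: 0.000023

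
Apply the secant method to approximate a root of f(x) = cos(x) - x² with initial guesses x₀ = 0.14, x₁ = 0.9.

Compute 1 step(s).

f(x) = cos(x) - x²
x₀ = 0.14, x₁ = 0.9

Secant formula: x_{n+1} = x_n - f(x_n)(x_n - x_{n-1})/(f(x_n) - f(x_{n-1}))

Iteration 1:
  f(0.140000) = 0.970616
  f(0.900000) = -0.188390
  x_2 = 0.900000 - (-0.188390)×(0.900000 - 0.140000)/(-0.188390 - 0.970616)
       = 0.776466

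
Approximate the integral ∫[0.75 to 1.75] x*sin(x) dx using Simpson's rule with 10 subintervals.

f(x) = x*sin(x)
a = 0.75, b = 1.75, n = 10
h = (b - a)/n = 0.100000

Simpson's rule: (h/3)[f(x₀) + 4f(x₁) + 2f(x₂) + ... + f(xₙ)]

x_0 = 0.7500, f(x_0) = 0.511229, coefficient = 1
x_1 = 0.8500, f(x_1) = 0.638588, coefficient = 4
x_2 = 0.9500, f(x_2) = 0.772745, coefficient = 2
x_3 = 1.0500, f(x_3) = 0.910794, coefficient = 4
x_4 = 1.1500, f(x_4) = 1.049679, coefficient = 2
x_5 = 1.2500, f(x_5) = 1.186231, coefficient = 4
x_6 = 1.3500, f(x_6) = 1.317227, coefficient = 2
x_7 = 1.4500, f(x_7) = 1.439434, coefficient = 4
x_8 = 1.5500, f(x_8) = 1.549665, coefficient = 2
x_9 = 1.6500, f(x_9) = 1.644827, coefficient = 4
x_10 = 1.7500, f(x_10) = 1.721975, coefficient = 1

I ≈ (0.100000/3) × 34.891332 = 1.163044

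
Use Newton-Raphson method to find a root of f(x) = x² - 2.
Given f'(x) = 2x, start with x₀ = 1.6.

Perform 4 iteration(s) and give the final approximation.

f(x) = x² - 2
f'(x) = 2x
x₀ = 1.6

Newton-Raphson formula: x_{n+1} = x_n - f(x_n)/f'(x_n)

Iteration 1:
  f(1.600000) = 0.560000
  f'(1.600000) = 3.200000
  x_1 = 1.600000 - 0.560000/3.200000 = 1.425000
Iteration 2:
  f(1.425000) = 0.030625
  f'(1.425000) = 2.850000
  x_2 = 1.425000 - 0.030625/2.850000 = 1.414254
Iteration 3:
  f(1.414254) = 0.000115
  f'(1.414254) = 2.828509
  x_3 = 1.414254 - 0.000115/2.828509 = 1.414214
Iteration 4:
  f(1.414214) = 0.000000
  f'(1.414214) = 2.828427
  x_4 = 1.414214 - 0.000000/2.828427 = 1.414214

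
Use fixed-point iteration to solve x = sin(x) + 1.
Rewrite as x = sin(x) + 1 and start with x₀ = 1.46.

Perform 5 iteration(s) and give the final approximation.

Equation: x = sin(x) + 1
Fixed-point form: x = sin(x) + 1
x₀ = 1.46

x_1 = g(1.460000) = 1.993868
x_2 = g(1.993868) = 1.911832
x_3 = g(1.911832) = 1.942409
x_4 = g(1.942409) = 1.931743
x_5 = g(1.931743) = 1.935563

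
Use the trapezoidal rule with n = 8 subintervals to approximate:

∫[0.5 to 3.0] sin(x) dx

f(x) = sin(x)
a = 0.5, b = 3.0, n = 8
h = (b - a)/n = 0.312500

Trapezoidal rule: (h/2)[f(x₀) + 2f(x₁) + 2f(x₂) + ... + f(xₙ)]

x_0 = 0.5000, f(x_0) = 0.479426, coefficient = 1
x_1 = 0.8125, f(x_1) = 0.726009, coefficient = 2
x_2 = 1.1250, f(x_2) = 0.902268, coefficient = 2
x_3 = 1.4375, f(x_3) = 0.991129, coefficient = 2
x_4 = 1.7500, f(x_4) = 0.983986, coefficient = 2
x_5 = 2.0625, f(x_5) = 0.881530, coefficient = 2
x_6 = 2.3750, f(x_6) = 0.693685, coefficient = 2
x_7 = 2.6875, f(x_7) = 0.438647, coefficient = 2
x_8 = 3.0000, f(x_8) = 0.141120, coefficient = 1

I ≈ (0.312500/2) × 11.855052 = 1.852352
Exact value: 1.867575
Error: 0.015223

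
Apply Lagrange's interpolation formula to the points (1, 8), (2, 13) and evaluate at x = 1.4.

Lagrange interpolation formula:
P(x) = Σ yᵢ × Lᵢ(x)
where Lᵢ(x) = Π_{j≠i} (x - xⱼ)/(xᵢ - xⱼ)

L_0(1.4) = (1.4 - 2)/(1 - 2) = 0.600000
L_1(1.4) = (1.4 - 1)/(2 - 1) = 0.400000

P(1.4) = 8×L_0(1.4) + 13×L_1(1.4)
P(1.4) = 10.000000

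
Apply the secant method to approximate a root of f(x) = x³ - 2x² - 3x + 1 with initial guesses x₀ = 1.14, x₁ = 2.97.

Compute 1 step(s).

f(x) = x³ - 2x² - 3x + 1
x₀ = 1.14, x₁ = 2.97

Secant formula: x_{n+1} = x_n - f(x_n)(x_n - x_{n-1})/(f(x_n) - f(x_{n-1}))

Iteration 1:
  f(1.140000) = -3.537656
  f(2.970000) = 0.646273
  x_2 = 2.970000 - 0.646273×(2.970000 - 1.140000)/(0.646273 - (-3.537656))
       = 2.687328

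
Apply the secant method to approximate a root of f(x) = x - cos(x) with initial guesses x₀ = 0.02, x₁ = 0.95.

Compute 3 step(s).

f(x) = x - cos(x)
x₀ = 0.02, x₁ = 0.95

Secant formula: x_{n+1} = x_n - f(x_n)(x_n - x_{n-1})/(f(x_n) - f(x_{n-1}))

Iteration 1:
  f(0.020000) = -0.979800
  f(0.950000) = 0.368317
  x_2 = 0.950000 - 0.368317×(0.950000 - 0.020000)/(0.368317 - (-0.979800))
       = 0.695916
Iteration 2:
  f(0.950000) = 0.368317
  f(0.695916) = -0.071551
  x_3 = 0.695916 - (-0.071551)×(0.695916 - 0.950000)/(-0.071551 - 0.368317)
       = 0.737246
Iteration 3:
  f(0.695916) = -0.071551
  f(0.737246) = -0.003076
  x_4 = 0.737246 - (-0.003076)×(0.737246 - 0.695916)/(-0.003076 - (-0.071551))
       = 0.739103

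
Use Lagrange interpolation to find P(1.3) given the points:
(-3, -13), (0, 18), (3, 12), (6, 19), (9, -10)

Lagrange interpolation formula:
P(x) = Σ yᵢ × Lᵢ(x)
where Lᵢ(x) = Π_{j≠i} (x - xⱼ)/(xᵢ - xⱼ)

L_0(1.3) = (1.3 - 0)/(-3 - 0) × (1.3 - 3)/(-3 - 3) × (1.3 - 6)/(-3 - 6) × (1.3 - 9)/(-3 - 9) = -0.041142
L_1(1.3) = (1.3 - (-3))/(0 - (-3)) × (1.3 - 3)/(0 - 3) × (1.3 - 6)/(0 - 6) × (1.3 - 9)/(0 - 9) = 0.544339
L_2(1.3) = (1.3 - (-3))/(3 - (-3)) × (1.3 - 0)/(3 - 0) × (1.3 - 6)/(3 - 6) × (1.3 - 9)/(3 - 9) = 0.624389
L_3(1.3) = (1.3 - (-3))/(6 - (-3)) × (1.3 - 0)/(6 - 0) × (1.3 - 3)/(6 - 3) × (1.3 - 9)/(6 - 9) = -0.150562
L_4(1.3) = (1.3 - (-3))/(9 - (-3)) × (1.3 - 0)/(9 - 0) × (1.3 - 3)/(9 - 3) × (1.3 - 6)/(9 - 6) = 0.022975

P(1.3) = (-13)×L_0(1.3) + 18×L_1(1.3) + 12×L_2(1.3) + 19×L_3(1.3) + (-10)×L_4(1.3)
P(1.3) = 14.735192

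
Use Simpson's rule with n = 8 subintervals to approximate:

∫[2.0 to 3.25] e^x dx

f(x) = e^x
a = 2.0, b = 3.25, n = 8
h = (b - a)/n = 0.156250

Simpson's rule: (h/3)[f(x₀) + 4f(x₁) + 2f(x₂) + ... + f(xₙ)]

x_0 = 2.0000, f(x_0) = 7.389056, coefficient = 1
x_1 = 2.1562, f(x_1) = 8.638682, coefficient = 4
x_2 = 2.3125, f(x_2) = 10.099642, coefficient = 2
x_3 = 2.4688, f(x_3) = 11.807678, coefficient = 4
x_4 = 2.6250, f(x_4) = 13.804574, coefficient = 2
x_5 = 2.7812, f(x_5) = 16.139182, coefficient = 4
x_6 = 2.9375, f(x_6) = 18.868616, coefficient = 2
x_7 = 3.0938, f(x_7) = 22.059647, coefficient = 4
x_8 = 3.2500, f(x_8) = 25.790340, coefficient = 1

I ≈ (0.156250/3) × 353.305816 = 18.401345
Exact value: 18.401284
Error: 0.000061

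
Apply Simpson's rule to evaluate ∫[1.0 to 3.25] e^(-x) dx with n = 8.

f(x) = e^(-x)
a = 1.0, b = 3.25, n = 8
h = (b - a)/n = 0.281250

Simpson's rule: (h/3)[f(x₀) + 4f(x₁) + 2f(x₂) + ... + f(xₙ)]

x_0 = 1.0000, f(x_0) = 0.367879, coefficient = 1
x_1 = 1.2812, f(x_1) = 0.277690, coefficient = 4
x_2 = 1.5625, f(x_2) = 0.209611, coefficient = 2
x_3 = 1.8438, f(x_3) = 0.158223, coefficient = 4
x_4 = 2.1250, f(x_4) = 0.119433, coefficient = 2
x_5 = 2.4062, f(x_5) = 0.090153, coefficient = 4
x_6 = 2.6875, f(x_6) = 0.068051, coefficient = 2
x_7 = 2.9688, f(x_7) = 0.051367, coefficient = 4
x_8 = 3.2500, f(x_8) = 0.038774, coefficient = 1

I ≈ (0.281250/3) × 3.510577 = 0.329117
Exact value: 0.329105
Error: 0.000011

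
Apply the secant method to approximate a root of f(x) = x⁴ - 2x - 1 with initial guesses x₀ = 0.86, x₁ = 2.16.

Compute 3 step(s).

f(x) = x⁴ - 2x - 1
x₀ = 0.86, x₁ = 2.16

Secant formula: x_{n+1} = x_n - f(x_n)(x_n - x_{n-1})/(f(x_n) - f(x_{n-1}))

Iteration 1:
  f(0.860000) = -2.172992
  f(2.160000) = 16.447823
  x_2 = 2.160000 - 16.447823×(2.160000 - 0.860000)/(16.447823 - (-2.172992))
       = 1.011706
Iteration 2:
  f(2.160000) = 16.447823
  f(1.011706) = -1.975759
  x_3 = 1.011706 - (-1.975759)×(1.011706 - 2.160000)/(-1.975759 - 16.447823)
       = 1.134850
Iteration 3:
  f(1.011706) = -1.975759
  f(1.134850) = -1.611054
  x_4 = 1.134850 - (-1.611054)×(1.134850 - 1.011706)/(-1.611054 - (-1.975759))
       = 1.678827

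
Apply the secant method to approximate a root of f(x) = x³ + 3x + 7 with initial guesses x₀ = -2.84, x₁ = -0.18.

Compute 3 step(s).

f(x) = x³ + 3x + 7
x₀ = -2.84, x₁ = -0.18

Secant formula: x_{n+1} = x_n - f(x_n)(x_n - x_{n-1})/(f(x_n) - f(x_{n-1}))

Iteration 1:
  f(-2.840000) = -24.426304
  f(-0.180000) = 6.454168
  x_2 = -0.180000 - 6.454168×(-0.180000 - (-2.840000))/(6.454168 - (-24.426304))
       = -0.735953
Iteration 2:
  f(-0.180000) = 6.454168
  f(-0.735953) = 4.393530
  x_3 = -0.735953 - 4.393530×(-0.735953 - (-0.180000))/(4.393530 - 6.454168)
       = -1.921312
Iteration 3:
  f(-0.735953) = 4.393530
  f(-1.921312) = -5.856337
  x_4 = -1.921312 - (-5.856337)×(-1.921312 - (-0.735953))/(-5.856337 - 4.393530)
       = -1.244048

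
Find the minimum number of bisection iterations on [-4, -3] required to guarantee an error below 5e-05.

We need (b-a)/2^n ≤ 5e-05
(-3 - (-4))/2^n ≤ 5e-05
1/2^n ≤ 5e-05
2^n ≥ 20000
n ≥ log₂(20000) = 14.29
n ≥ 15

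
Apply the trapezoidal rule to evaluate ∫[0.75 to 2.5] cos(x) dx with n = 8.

f(x) = cos(x)
a = 0.75, b = 2.5, n = 8
h = (b - a)/n = 0.218750

Trapezoidal rule: (h/2)[f(x₀) + 2f(x₁) + 2f(x₂) + ... + f(xₙ)]

x_0 = 0.7500, f(x_0) = 0.731689, coefficient = 1
x_1 = 0.9688, f(x_1) = 0.566330, coefficient = 2
x_2 = 1.1875, f(x_2) = 0.373980, coefficient = 2
x_3 = 1.4062, f(x_3) = 0.163805, coefficient = 2
x_4 = 1.6250, f(x_4) = -0.054177, coefficient = 2
x_5 = 1.8438, f(x_5) = -0.269577, coefficient = 2
x_6 = 2.0625, f(x_6) = -0.472128, coefficient = 2
x_7 = 2.2812, f(x_7) = -0.652178, coefficient = 2
x_8 = 2.5000, f(x_8) = -0.801144, coefficient = 1

I ≈ (0.218750/2) × -0.757346 = -0.082835
Exact value: -0.083167
Error: 0.000332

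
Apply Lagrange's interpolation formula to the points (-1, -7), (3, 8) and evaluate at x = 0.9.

Lagrange interpolation formula:
P(x) = Σ yᵢ × Lᵢ(x)
where Lᵢ(x) = Π_{j≠i} (x - xⱼ)/(xᵢ - xⱼ)

L_0(0.9) = (0.9 - 3)/(-1 - 3) = 0.525000
L_1(0.9) = (0.9 - (-1))/(3 - (-1)) = 0.475000

P(0.9) = (-7)×L_0(0.9) + 8×L_1(0.9)
P(0.9) = 0.125000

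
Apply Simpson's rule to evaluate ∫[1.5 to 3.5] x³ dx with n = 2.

f(x) = x³
a = 1.5, b = 3.5, n = 2
h = (b - a)/n = 1.000000

Simpson's rule: (h/3)[f(x₀) + 4f(x₁) + 2f(x₂) + ... + f(xₙ)]

x_0 = 1.5000, f(x_0) = 3.375000, coefficient = 1
x_1 = 2.5000, f(x_1) = 15.625000, coefficient = 4
x_2 = 3.5000, f(x_2) = 42.875000, coefficient = 1

I ≈ (1.000000/3) × 108.750000 = 36.250000
Exact value: 36.250000
Error: 0.000000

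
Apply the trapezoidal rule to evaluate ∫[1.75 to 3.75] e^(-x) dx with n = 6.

f(x) = e^(-x)
a = 1.75, b = 3.75, n = 6
h = (b - a)/n = 0.333333

Trapezoidal rule: (h/2)[f(x₀) + 2f(x₁) + 2f(x₂) + ... + f(xₙ)]

x_0 = 1.7500, f(x_0) = 0.173774, coefficient = 1
x_1 = 2.0833, f(x_1) = 0.124514, coefficient = 2
x_2 = 2.4167, f(x_2) = 0.089219, coefficient = 2
x_3 = 2.7500, f(x_3) = 0.063928, coefficient = 2
x_4 = 3.0833, f(x_4) = 0.045806, coefficient = 2
x_5 = 3.4167, f(x_5) = 0.032822, coefficient = 2
x_6 = 3.7500, f(x_6) = 0.023518, coefficient = 1

I ≈ (0.333333/2) × 0.909869 = 0.151645
Exact value: 0.150256
Error: 0.001389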